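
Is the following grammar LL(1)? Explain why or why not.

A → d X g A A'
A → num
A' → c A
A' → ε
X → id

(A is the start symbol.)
Relevant sets:
  FOLLOW(A') = { $, 'c' }

For A:
  PREDICT(A → d X g A A') = { 'd' }
  PREDICT(A → num) = { 'num' }
For A':
  PREDICT(A' → c A) = { 'c' }
  PREDICT(A' → ε) = { $, 'c' }
X has a single production, so nothing to check there.

Conflict found: Predict set conflict for A': { 'c' }
The grammar is NOT LL(1).

Answer: No. Predict set conflict for A': { 'c' }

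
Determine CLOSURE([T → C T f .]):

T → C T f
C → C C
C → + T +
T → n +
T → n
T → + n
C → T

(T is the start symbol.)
Start with: [T → C T f .]
The dot is at the end, so nothing is added.

CLOSURE = { [T → C T f .] }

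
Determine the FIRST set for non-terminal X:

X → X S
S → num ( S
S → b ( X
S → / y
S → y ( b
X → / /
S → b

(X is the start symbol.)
{ '/' }

To compute FIRST(X), examine every production with X on the left-hand side, reading each right-hand side left to right until a non-nullable symbol is reached.

From X → X S:
  - X is the symbol being defined: contributes nothing new
    X is not nullable, so stop
From X → / /:
  - '/' is a terminal: add '/' and stop

Collecting: FIRST(X) = { '/' }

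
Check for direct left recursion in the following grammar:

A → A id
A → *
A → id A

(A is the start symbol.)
Yes, A is left-recursive

Direct left recursion occurs when N → N α for some non-terminal N (the right-hand side begins with the left-hand side itself).

A → A id: LEFT RECURSIVE (starts with A)
A → *: starts with '*'
A → id A: starts with id

The grammar has direct left recursion on: A.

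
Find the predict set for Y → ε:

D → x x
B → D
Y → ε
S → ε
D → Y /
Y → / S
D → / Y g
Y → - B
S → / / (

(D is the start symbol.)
{ '/', 'g' }

PREDICT(Y → ε) = (FIRST(RHS) \ {ε}) ∪ (FOLLOW(Y) if ε ∈ FIRST(RHS), i.e. RHS ⇒* ε)
The right-hand side is ε (FIRST(ε) = { ε }), so the predict set is FOLLOW(Y) = { '/', 'g' }
PREDICT(Y → ε) = { '/', 'g' }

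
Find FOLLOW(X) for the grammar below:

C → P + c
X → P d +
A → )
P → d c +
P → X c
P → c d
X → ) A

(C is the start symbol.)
{ 'c' }

To compute FOLLOW(X), find every occurrence of X on a right-hand side N → α X β: add FIRST(β) \ {ε}, and if β is empty or nullable also add FOLLOW(N). Iterate to a fixed point.

In P → X c: X is followed by c, add FIRST(c) \ {ε} = { 'c' }

Taking the union: FOLLOW(X) = { 'c' }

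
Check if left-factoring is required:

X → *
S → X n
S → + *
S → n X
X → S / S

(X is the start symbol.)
Left-factoring is needed when two productions for the same non-terminal
share a common prefix on the right-hand side.

Productions for X:
  X → *
  X → S / S
Productions for S:
  S → X n
  S → + *
  S → n X

No common prefixes found.

Answer: No, left-factoring is not needed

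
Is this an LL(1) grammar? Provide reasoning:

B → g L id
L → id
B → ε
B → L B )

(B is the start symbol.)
Yes, the grammar is LL(1).

A grammar is LL(1) if for each non-terminal N with multiple productions, the predict sets of those productions are pairwise disjoint, where PREDICT(N → α) = (FIRST(α) \ {ε}) ∪ (FOLLOW(N) if α ⇒* ε).

Relevant sets:
  FIRST(L) = { 'id' }
  FOLLOW(B) = { $, ')' }

For B:
  PREDICT(B → g L id) = { 'g' }
  PREDICT(B → ε) = { $, ')' }
  PREDICT(B → L B ')') = { 'id' }
L has a single production, so nothing to check there.

All predict sets are disjoint. The grammar IS LL(1).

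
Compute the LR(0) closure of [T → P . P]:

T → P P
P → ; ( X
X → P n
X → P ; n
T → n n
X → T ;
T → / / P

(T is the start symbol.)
Start with: [T → P . P]
  [T → P . P] has the dot before P: add [P → . ; ( X]
No further items can be added.

CLOSURE = { [P → . ; ( X], [T → P . P] }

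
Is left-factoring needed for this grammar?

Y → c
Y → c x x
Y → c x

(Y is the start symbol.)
Left-factoring is needed when two productions for the same non-terminal
share a common prefix on the right-hand side.

Productions for Y:
  Y → c
  Y → c x x
  Y → c x

Found common prefix 'c' in productions for Y

Answer: Yes, Y has productions with common prefix 'c'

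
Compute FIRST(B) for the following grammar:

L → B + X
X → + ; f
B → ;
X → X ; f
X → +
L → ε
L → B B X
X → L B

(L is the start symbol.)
{ ';' }

To compute FIRST(B), examine every production with B on the left-hand side, reading each right-hand side left to right until a non-nullable symbol is reached.

From B → ;:
  - ';' is a terminal: add ';' and stop

Collecting: FIRST(B) = { ';' }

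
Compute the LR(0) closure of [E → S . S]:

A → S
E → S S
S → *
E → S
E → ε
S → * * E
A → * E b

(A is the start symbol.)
To compute CLOSURE, for each item [A → α.Bβ] where B is a non-terminal, add [B → .γ] for all productions B → γ; repeat for the newly added items until nothing changes.

Start with: [E → S . S]
  [E → S . S] has the dot before S: add [S → . *], [S → . * * E]
No further items can be added.

CLOSURE = { [E → S . S], [S → . * * E], [S → . *] }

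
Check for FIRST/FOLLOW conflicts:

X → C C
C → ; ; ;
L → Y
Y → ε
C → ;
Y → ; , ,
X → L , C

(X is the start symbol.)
No FIRST/FOLLOW conflicts.

Nullable non-terminals: L, Y.
L has a nullable alternative but only one production, so nothing to check.

Y: nullable alternative(s) Y → ε; FOLLOW(Y) = { ',' }
  Y → ε: FIRST \ {ε} = { } — this is the only nullable alternative, skip
  Y → ; , ,: FIRST \ {ε} = { ';' } — disjoint from FOLLOW(Y)

C, X have no nullable alternative, so no FIRST/FOLLOW check is needed there.

No FIRST/FOLLOW conflicts found.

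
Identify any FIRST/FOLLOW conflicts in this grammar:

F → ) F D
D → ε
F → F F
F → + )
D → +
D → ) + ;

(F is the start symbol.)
Yes. D → '+' with FOLLOW(D) on { '+' }; D → ')' '+' ';' with FOLLOW(D) on { ')' }

Nullable non-terminals: D.

D: nullable alternative(s) D → ε; FOLLOW(D) = { $, ')', '+' }
  D → ε: FIRST \ {ε} = { } — this is the only nullable alternative, skip
  D → +: FIRST \ {ε} = { '+' } — overlaps FOLLOW(D) on { '+' }: CONFLICT
  D → ) + ;: FIRST \ {ε} = { ')' } — overlaps FOLLOW(D) on { ')' }: CONFLICT

F has no nullable alternative, so no FIRST/FOLLOW check is needed there.

So the grammar has 2 FIRST/FOLLOW conflicts (marked CONFLICT above).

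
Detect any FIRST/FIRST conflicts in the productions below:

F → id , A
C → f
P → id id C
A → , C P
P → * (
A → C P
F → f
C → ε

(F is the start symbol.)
No FIRST/FIRST conflicts.

FIRST sets of the non-terminals at (or reachable through a nullable prefix from) the front of some alternative:
  FIRST(C) = { 'f', ε }
  FIRST(P) = { '*', 'id' }

Productions for F:
  F → id , A: FIRST = { 'id' }
  F → f: FIRST = { 'f' }
Productions for C:
  C → f: FIRST = { 'f' }
  C → ε: FIRST = { ε }
Productions for P:
  P → id id C: FIRST = { 'id' }
  P → * (: FIRST = { '*' }
Productions for A:
  A → , C P: FIRST = { ',' }
  A → C P: FIRST = { '*', 'f', 'id' }

All alternatives of each non-terminal have pairwise disjoint FIRST sets.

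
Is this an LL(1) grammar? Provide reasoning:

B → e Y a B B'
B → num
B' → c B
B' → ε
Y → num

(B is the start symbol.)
Relevant sets:
  FOLLOW(B') = { $, 'c' }

For B:
  PREDICT(B → e Y a B B') = { 'e' }
  PREDICT(B → num) = { 'num' }
For B':
  PREDICT(B' → c B) = { 'c' }
  PREDICT(B' → ε) = { $, 'c' }
Y has a single production, so nothing to check there.

Conflict found: Predict set conflict for B': { 'c' }
The grammar is NOT LL(1).

Answer: No. Predict set conflict for B': { 'c' }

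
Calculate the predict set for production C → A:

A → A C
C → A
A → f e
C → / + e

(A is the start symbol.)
PREDICT(C → A) = (FIRST(RHS) \ {ε}) ∪ (FOLLOW(C) if ε ∈ FIRST(RHS), i.e. RHS ⇒* ε)
FIRST(A) = { 'f' }
FIRST(A) = { 'f' }
ε ∉ FIRST(A), so FOLLOW(C) is not added.
PREDICT(C → A) = { 'f' }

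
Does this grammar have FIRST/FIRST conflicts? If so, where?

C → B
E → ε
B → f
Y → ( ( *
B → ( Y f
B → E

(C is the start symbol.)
FIRST sets of the non-terminals at (or reachable through a nullable prefix from) the front of some alternative:
  FIRST(E) = { ε }

Productions for B:
  B → f: FIRST = { 'f' }
  B → ( Y f: FIRST = { '(' }
  B → E: FIRST = { ε }
C, E, Y have only one production, so no FIRST/FIRST conflict is possible there.

All alternatives of each non-terminal have pairwise disjoint FIRST sets.

Answer: No FIRST/FIRST conflicts.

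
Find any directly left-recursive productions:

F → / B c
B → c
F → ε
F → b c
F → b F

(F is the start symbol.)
F → / B c: starts with '/'
B → c: starts with c
F → ε: starts with ε
F → b c: starts with b
F → b F: starts with b

No direct left recursion found.

Answer: No direct left recursion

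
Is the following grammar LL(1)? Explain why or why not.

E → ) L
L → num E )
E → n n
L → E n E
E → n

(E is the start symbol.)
Relevant sets:
  FIRST(E) = { ')', 'n' }

For E:
  PREDICT(E → ')' L) = { ')' }
  PREDICT(E → n n) = { 'n' }
  PREDICT(E → n) = { 'n' }
For L:
  PREDICT(L → num E ')') = { 'num' }
  PREDICT(L → E n E) = { ')', 'n' }

Conflict found: Predict set conflict for E: { 'n' }
The grammar is NOT LL(1).

Answer: No. Predict set conflict for E: { 'n' }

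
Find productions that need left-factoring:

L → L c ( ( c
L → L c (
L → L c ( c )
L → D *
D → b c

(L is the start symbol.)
Yes, L has productions with common prefix 'L c ('

Left-factoring is needed when two productions for the same non-terminal
share a common prefix on the right-hand side.

Productions for L:
  L → L c ( ( c
  L → L c (
  L → L c ( c )
  L → D *

Found common prefix 'L c (' in productions for L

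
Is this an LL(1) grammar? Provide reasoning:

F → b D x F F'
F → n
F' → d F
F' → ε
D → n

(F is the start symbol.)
No. Predict set conflict for F': { 'd' }

A grammar is LL(1) if for each non-terminal N with multiple productions, the predict sets of those productions are pairwise disjoint, where PREDICT(N → α) = (FIRST(α) \ {ε}) ∪ (FOLLOW(N) if α ⇒* ε).

Relevant sets:
  FOLLOW(F') = { $, 'd' }

For F:
  PREDICT(F → b D x F F') = { 'b' }
  PREDICT(F → n) = { 'n' }
For F':
  PREDICT(F' → d F) = { 'd' }
  PREDICT(F' → ε) = { $, 'd' }
D has a single production, so nothing to check there.

Conflict found: Predict set conflict for F': { 'd' }
The grammar is NOT LL(1).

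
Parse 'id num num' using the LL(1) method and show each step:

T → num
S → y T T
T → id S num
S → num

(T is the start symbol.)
LL(1) parsing maintains a stack (initially the start symbol over $) and the input. At each step: if the stack top is a terminal, match it against the current input token; if it is a non-terminal N, replace it with the RHS of M[N, lookahead] (the unique production whose predict set contains the lookahead).

Stack is shown with the top on the left.

Stack       Input         Action
--------------------------------
T $         id num num $  output T → id S num
id S num $  id num num $  match 'id'
S num $     num num $     output S → num
num num $   num num $     match 'num'
num $       num $         match 'num'
$           $             accept

The string is accepted.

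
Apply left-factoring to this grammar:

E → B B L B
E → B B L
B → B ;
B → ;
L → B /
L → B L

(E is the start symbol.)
E → B B L E'
E' → B
E' → ε
B → B ;
B → ;
L → B L'
L' → /
L' → L

Left-factoring transforms A → αβ₁ | αβ₂ into A → αA' and A' → β₁ | β₂
(α is the longest common prefix among the alternatives). Repeat until
no nonterminal has two alternatives with a common prefix.

Round 1: E has alternatives sharing prefix 'B B L'. Introduce E': E → B B L E'
  Add: E' → B
  Add: E' → ε

Round 2: L has alternatives sharing prefix 'B'. Introduce L': L → B L'
  Add: L' → /
  Add: L' → L

No remaining common prefixes — done.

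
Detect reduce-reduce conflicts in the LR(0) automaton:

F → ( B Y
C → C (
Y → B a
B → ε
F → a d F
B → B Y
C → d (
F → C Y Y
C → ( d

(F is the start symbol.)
Yes — I17: [B → B Y .] vs [F → ( B Y .]

Augment with F' → F and build the canonical LR(0) collection (I0 = CLOSURE({[F' → . F]}), then GOTO on every symbol after a dot until no new states appear). It has 18 states:
  I0: { [C → . ( d], [C → . C (], [C → . d (], [F → . ( B Y], [F → . C Y Y], [F → . a d F], [F' → . F] }  — shift
  I1: { [B → . B Y], [B → .], [C → ( . d], [F → ( . B Y] }  — shift, reduce
  I2: { [B → . B Y], [B → .], [C → C . (], [F → C . Y Y], [Y → . B a] }  — shift, reduce
  I3: { [F' → F .] }  — accept
  I4: { [F → a . d F] }  — shift
  I5: { [C → d . (] }  — shift
  I6: { [C → d ( .] }  — reduce
  I7: { [C → . ( d], [C → . C (], [C → . d (], [F → . ( B Y], [F → . C Y Y], [F → . a d F], [F → a d . F] }  — shift
  I8: { [F → a d F .] }  — reduce
  I9: { [C → C ( .] }  — reduce
  I10: { [B → . B Y], [B → .], [B → B . Y], [Y → . B a], [Y → B . a] }  — shift, reduce
  I11: { [B → . B Y], [B → .], [F → C Y . Y], [Y → . B a] }  — reduce
  I12: { [F → C Y Y .] }  — reduce
  I13: { [B → B Y .] }  — reduce
  I14: { [Y → B a .] }  — reduce
  I15: { [B → . B Y], [B → .], [B → B . Y], [F → ( B . Y], [Y → . B a] }  — reduce
  I16: { [C → ( d .] }  — reduce
  I17: { [B → B Y .], [F → ( B Y .] }  — 2 reduces

I17 contains complete items [B → B Y .], [F → ( B Y .] — reduce-reduce conflict.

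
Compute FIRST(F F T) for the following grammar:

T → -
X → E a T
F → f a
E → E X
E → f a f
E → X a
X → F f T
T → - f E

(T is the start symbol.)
FIRST sets of the non-terminals involved (from the grammar, by fixed-point iteration):
  FIRST(F) = { 'f' }

To compute FIRST(F F T), process the symbols left to right:
Symbol F is a non-terminal. Add FIRST(F) \ {ε} = { 'f' }
F is not nullable (ε ∉ FIRST(F)), so stop here.
FIRST(F F T) = { 'f' }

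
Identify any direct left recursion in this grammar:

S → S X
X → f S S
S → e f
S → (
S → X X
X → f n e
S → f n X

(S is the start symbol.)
Yes, S is left-recursive

S → S X: LEFT RECURSIVE (starts with S)
X → f S S: starts with f
S → e f: starts with e
S → (: starts with '('
S → X X: starts with X
X → f n e: starts with f
S → f n X: starts with f

The grammar has direct left recursion on: S.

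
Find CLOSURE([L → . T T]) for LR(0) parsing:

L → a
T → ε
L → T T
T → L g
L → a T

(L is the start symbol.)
Start with: [L → . T T]
  [L → . T T] has the dot before T: add [T → .], [T → . L g]
  [T → . L g] has the dot before L: add [L → . a], [L → . a T]
No further items can be added.

CLOSURE = { [L → . T T], [L → . a T], [L → . a], [T → . L g], [T → .] }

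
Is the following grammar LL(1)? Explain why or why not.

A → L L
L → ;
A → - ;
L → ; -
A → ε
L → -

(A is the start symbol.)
A grammar is LL(1) if for each non-terminal N with multiple productions, the predict sets of those productions are pairwise disjoint, where PREDICT(N → α) = (FIRST(α) \ {ε}) ∪ (FOLLOW(N) if α ⇒* ε).

Relevant sets:
  FIRST(L) = { '-', ';' }
  FOLLOW(A) = { $ }

For A:
  PREDICT(A → L L) = { '-', ';' }
  PREDICT(A → '-' ';') = { '-' }
  PREDICT(A → ε) = { $ }
For L:
  PREDICT(L → ';') = { ';' }
  PREDICT(L → ';' '-') = { ';' }
  PREDICT(L → '-') = { '-' }

Conflict found: Predict set conflict for A: { '-' }
The grammar is NOT LL(1).

Answer: No. Predict set conflict for A: { '-' }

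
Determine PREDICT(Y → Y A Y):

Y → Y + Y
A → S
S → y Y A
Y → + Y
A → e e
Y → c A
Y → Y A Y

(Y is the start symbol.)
{ '+', 'c' }

PREDICT(Y → Y A Y) = (FIRST(RHS) \ {ε}) ∪ (FOLLOW(Y) if ε ∈ FIRST(RHS), i.e. RHS ⇒* ε)
FIRST(Y) = { '+', 'c' }
FIRST(Y A Y) = { '+', 'c' }
ε ∉ FIRST(Y A Y), so FOLLOW(Y) is not added.
PREDICT(Y → Y A Y) = { '+', 'c' }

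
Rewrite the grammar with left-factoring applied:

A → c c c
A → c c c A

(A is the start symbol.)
Left-factoring transforms A → αβ₁ | αβ₂ into A → αA' and A' → β₁ | β₂
(α is the longest common prefix among the alternatives). Repeat until
no nonterminal has two alternatives with a common prefix.

Round 1: A has alternatives sharing prefix 'c c c'. Introduce A': A → c c c A'
  Add: A' → ε
  Add: A' → A

No remaining common prefixes — done.

Resulting grammar:
A → c c c A'
A' → ε
A' → A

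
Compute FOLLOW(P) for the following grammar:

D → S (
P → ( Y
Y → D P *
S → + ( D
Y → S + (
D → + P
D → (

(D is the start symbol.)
To compute FOLLOW(P), find every occurrence of P on a right-hand side N → α P β: add FIRST(β) \ {ε}, and if β is empty or nullable also add FOLLOW(N). Iterate to a fixed point.

In Y → D P *: P is followed by '*', add FIRST('*') \ {ε} = { '*' }
In D → + P: P is at the end, add FOLLOW(D)

The FOLLOW sets referred to above (computed the same way, to a fixed point):
  FOLLOW(D) = { $, '(', '+' }

Taking the union: FOLLOW(P) = { $, '(', '*', '+' }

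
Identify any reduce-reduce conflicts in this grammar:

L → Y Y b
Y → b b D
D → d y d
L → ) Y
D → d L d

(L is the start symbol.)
No reduce-reduce conflicts

Augment with L' → L and build the canonical LR(0) collection (I0 = CLOSURE({[L' → . L]}), then GOTO on every symbol after a dot until no new states appear). It has 15 states:
  I0: { [L → . ) Y], [L → . Y Y b], [L' → . L], [Y → . b b D] }  — shift
  I1: { [L → ) . Y], [Y → . b b D] }  — shift
  I2: { [L' → L .] }  — accept
  I3: { [L → Y . Y b], [Y → . b b D] }  — shift
  I4: { [Y → b . b D] }  — shift
  I5: { [D → . d L d], [D → . d y d], [Y → b b . D] }  — shift
  I6: { [Y → b b D .] }  — reduce
  I7: { [D → d . L d], [D → d . y d], [L → . ) Y], [L → . Y Y b], [Y → . b b D] }  — shift
  I8: { [D → d L . d] }  — shift
  I9: { [D → d y . d] }  — shift
  I10: { [D → d y d .] }  — reduce
  I11: { [D → d L d .] }  — reduce
  I12: { [L → Y Y . b] }  — shift
  I13: { [L → Y Y b .] }  — reduce
  I14: { [L → ) Y .] }  — reduce

No state contains more than one complete item.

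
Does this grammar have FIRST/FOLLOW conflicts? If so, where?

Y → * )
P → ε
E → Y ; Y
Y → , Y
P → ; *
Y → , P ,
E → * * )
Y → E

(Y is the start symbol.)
Nullable non-terminals: P.

P: nullable alternative(s) P → ε; FOLLOW(P) = { ',' }
  P → ε: FIRST \ {ε} = { } — this is the only nullable alternative, skip
  P → ; *: FIRST \ {ε} = { ';' } — disjoint from FOLLOW(P)

E, Y have no nullable alternative, so no FIRST/FOLLOW check is needed there.

No FIRST/FOLLOW conflicts found.

Answer: No FIRST/FOLLOW conflicts.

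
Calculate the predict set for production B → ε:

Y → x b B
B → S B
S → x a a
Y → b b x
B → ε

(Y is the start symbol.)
{ $ }

PREDICT(B → ε) = (FIRST(RHS) \ {ε}) ∪ (FOLLOW(B) if ε ∈ FIRST(RHS), i.e. RHS ⇒* ε)
The right-hand side is ε (FIRST(ε) = { ε }), so the predict set is FOLLOW(B) = { $ }
PREDICT(B → ε) = { $ }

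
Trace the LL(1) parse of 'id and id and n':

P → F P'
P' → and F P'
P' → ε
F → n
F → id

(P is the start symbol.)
Stack is shown with the top on the left.

Stack       Input              Action
-------------------------------------
P $         id and id and n $  output P → F P'
F P' $      id and id and n $  output F → id
id P' $     id and id and n $  match 'id'
P' $        and id and n $     output P' → and F P'
and F P' $  and id and n $     match 'and'
F P' $      id and n $         output F → id
id P' $     id and n $         match 'id'
P' $        and n $            output P' → and F P'
and F P' $  and n $            match 'and'
F P' $      n $                output F → n
n P' $      n $                match 'n'
P' $        $                  output P' → ε
$           $                  accept

The string is accepted.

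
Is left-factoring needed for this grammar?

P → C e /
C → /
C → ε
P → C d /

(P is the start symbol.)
Yes, P has productions with common prefix 'C'

Left-factoring is needed when two productions for the same non-terminal
share a common prefix on the right-hand side.

Productions for P:
  P → C e /
  P → C d /
Productions for C:
  C → /
  C → ε

Found common prefix 'C' in productions for P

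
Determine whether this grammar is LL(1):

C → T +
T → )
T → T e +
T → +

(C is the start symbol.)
No. Predict set conflict for T: { ')' }

Relevant sets:
  FIRST(T) = { ')', '+' }

For T:
  PREDICT(T → ')') = { ')' }
  PREDICT(T → T e '+') = { ')', '+' }
  PREDICT(T → '+') = { '+' }
C has a single production, so nothing to check there.

Conflict found: Predict set conflict for T: { ')' }
The grammar is NOT LL(1).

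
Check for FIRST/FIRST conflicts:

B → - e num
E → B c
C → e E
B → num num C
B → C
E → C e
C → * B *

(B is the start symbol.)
A FIRST/FIRST conflict occurs when two productions N → α and N → β for the same non-terminal have FIRST(α) ∩ FIRST(β) ≠ ∅ (with ε ∈ FIRST of a nullable right-hand side, so two nullable alternatives also conflict).

FIRST sets of the non-terminals at (or reachable through a nullable prefix from) the front of some alternative:
  FIRST(C) = { '*', 'e' }
  FIRST(B) = { '*', '-', 'e', 'num' }

Productions for B:
  B → - e num: FIRST = { '-' }
  B → num num C: FIRST = { 'num' }
  B → C: FIRST = { '*', 'e' }
Productions for E:
  E → B c: FIRST = { '*', '-', 'e', 'num' }
  E → C e: FIRST = { '*', 'e' }
Productions for C:
  C → e E: FIRST = { 'e' }
  C → * B *: FIRST = { '*' }

Conflict for E: E → B c and E → C e
  Overlap: { '*', 'e' }

Answer: Yes. E → B c / E → C e on { '*', 'e' }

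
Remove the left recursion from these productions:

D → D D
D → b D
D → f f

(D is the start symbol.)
D is directly left-recursive. The standard transformation for
  A → A α₁ | ... | A α_m | β₁ | ... | β_n
is
  A  → β₁ A' | ... | β_n A'
  A' → α₁ A' | ... | α_m A' | ε

D → b D becomes D → b D D'
D → f f becomes D → f f D'
D → D D becomes D' → D D'
Add D' → ε

Resulting grammar:
D → b D D'
D → f f D'
D' → D D'
D' → ε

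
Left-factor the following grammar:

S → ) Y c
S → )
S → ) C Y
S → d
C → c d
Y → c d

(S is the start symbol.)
Left-factoring transforms A → αβ₁ | αβ₂ into A → αA' and A' → β₁ | β₂
(α is the longest common prefix among the alternatives). Repeat until
no nonterminal has two alternatives with a common prefix.

Round 1: S has alternatives sharing prefix ')'. Introduce S': S → ) S'
  Add: S' → Y c
  Add: S' → ε
  Add: S' → C Y

No remaining common prefixes — done.

Resulting grammar:
S → ) S'
S' → Y c
S' → ε
S' → C Y
S → d
C → c d
Y → c d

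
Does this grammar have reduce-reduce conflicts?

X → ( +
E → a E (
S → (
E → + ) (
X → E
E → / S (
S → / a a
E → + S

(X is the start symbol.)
No reduce-reduce conflicts

Augment with X' → X and build the canonical LR(0) collection (I0 = CLOSURE({[X' → . X]}), then GOTO on every symbol after a dot until no new states appear). It has 19 states:
  I0: { [E → . + ) (], [E → . + S], [E → . / S (], [E → . a E (], [X → . ( +], [X → . E], [X' → . X] }  — shift
  I1: { [X → ( . +] }  — shift
  I2: { [E → + . ) (], [E → + . S], [S → . (], [S → . / a a] }  — shift
  I3: { [E → / . S (], [S → . (], [S → . / a a] }  — shift
  I4: { [X → E .] }  — reduce
  I5: { [X' → X .] }  — accept
  I6: { [E → . + ) (], [E → . + S], [E → . / S (], [E → . a E (], [E → a . E (] }  — shift
  I7: { [E → a E . (] }  — shift
  I8: { [E → a E ( .] }  — reduce
  I9: { [S → ( .] }  — reduce
  I10: { [S → / . a a] }  — shift
  I11: { [E → / S . (] }  — shift
  I12: { [E → / S ( .] }  — reduce
  I13: { [S → / a . a] }  — shift
  I14: { [S → / a a .] }  — reduce
  I15: { [E → + ) . (] }  — shift
  I16: { [E → + S .] }  — reduce
  I17: { [E → + ) ( .] }  — reduce
  I18: { [X → ( + .] }  — reduce

No state contains more than one complete item.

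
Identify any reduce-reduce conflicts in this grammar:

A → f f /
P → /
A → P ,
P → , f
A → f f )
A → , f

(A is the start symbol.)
Augment with A' → A and build the canonical LR(0) collection (I0 = CLOSURE({[A' → . A]}), then GOTO on every symbol after a dot until no new states appear). It has 11 states:
  I0: { [A → . , f], [A → . P ,], [A → . f f )], [A → . f f /], [A' → . A], [P → . , f], [P → . /] }  — shift
  I1: { [A → , . f], [P → , . f] }  — shift
  I2: { [P → / .] }  — reduce
  I3: { [A' → A .] }  — accept
  I4: { [A → P . ,] }  — shift
  I5: { [A → f . f )], [A → f . f /] }  — shift
  I6: { [A → f f . )], [A → f f . /] }  — shift
  I7: { [A → f f ) .] }  — reduce
  I8: { [A → f f / .] }  — reduce
  I9: { [A → P , .] }  — reduce
  I10: { [A → , f .], [P → , f .] }  — 2 reduces

I10 contains complete items [A → , f .], [P → , f .] — reduce-reduce conflict.

Answer: Yes — I10: [A → , f .] vs [P → , f .]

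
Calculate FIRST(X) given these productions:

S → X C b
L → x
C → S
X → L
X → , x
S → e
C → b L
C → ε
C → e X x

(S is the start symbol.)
To compute FIRST(X), examine every production with X on the left-hand side, reading each right-hand side left to right until a non-nullable symbol is reached.

FIRST sets of the other non-terminals involved (by the same procedure, iterated to a fixed point):
  FIRST(L) = { 'x' }

From X → L:
  - L is a non-terminal: add FIRST(L) \ {ε} = { 'x' }
    L is not nullable, so stop
From X → , x:
  - ',' is a terminal: add ',' and stop

Collecting: FIRST(X) = { ',', 'x' }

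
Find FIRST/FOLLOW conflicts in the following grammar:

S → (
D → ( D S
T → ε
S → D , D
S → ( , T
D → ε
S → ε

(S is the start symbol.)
Yes. S → '(' with FOLLOW(S) on { '(' }; S → D ',' D with FOLLOW(S) on { '(', ',' }; S → '(' ',' T with FOLLOW(S) on { '(' }; D → '(' D S with FOLLOW(D) on { '(' }

Nullable non-terminals: D, S, T.
FIRST sets used below: FIRST(D) = { '(', ε }

D: nullable alternative(s) D → ε; FOLLOW(D) = { $, '(', ',' }
  D → ( D S: FIRST \ {ε} = { '(' } — overlaps FOLLOW(D) on { '(' }: CONFLICT
  D → ε: FIRST \ {ε} = { } — this is the only nullable alternative, skip

S: nullable alternative(s) S → ε; FOLLOW(S) = { $, '(', ',' }
  S → (: FIRST \ {ε} = { '(' } — overlaps FOLLOW(S) on { '(' }: CONFLICT
  S → D , D: FIRST \ {ε} = { '(', ',' } — overlaps FOLLOW(S) on { '(', ',' }: CONFLICT
  S → ( , T: FIRST \ {ε} = { '(' } — overlaps FOLLOW(S) on { '(' }: CONFLICT
  S → ε: FIRST \ {ε} = { } — this is the only nullable alternative, skip
T has a nullable alternative but only one production, so nothing to check.

So the grammar has 4 FIRST/FOLLOW conflicts (marked CONFLICT above).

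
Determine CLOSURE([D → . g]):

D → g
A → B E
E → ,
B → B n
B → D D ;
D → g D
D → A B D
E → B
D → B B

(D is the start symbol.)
Start with: [D → . g]
The dot precedes the terminal g, so nothing is added.

CLOSURE = { [D → . g] }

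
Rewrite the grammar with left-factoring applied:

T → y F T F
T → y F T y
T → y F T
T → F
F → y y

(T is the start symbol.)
T → y F T T'
T' → F
T' → y
T' → ε
T → F
F → y y

Left-factoring transforms A → αβ₁ | αβ₂ into A → αA' and A' → β₁ | β₂
(α is the longest common prefix among the alternatives). Repeat until
no nonterminal has two alternatives with a common prefix.

Round 1: T has alternatives sharing prefix 'y F T'. Introduce T': T → y F T T'
  Add: T' → F
  Add: T' → y
  Add: T' → ε

No remaining common prefixes — done.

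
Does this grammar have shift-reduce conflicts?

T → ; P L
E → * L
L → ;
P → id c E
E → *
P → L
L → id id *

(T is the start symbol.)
Augment with T' → T and build the canonical LR(0) collection (I0 = CLOSURE({[T' → . T]}), then GOTO on every symbol after a dot until no new states appear). It has 15 states:
  I0: { [T → . ; P L], [T' → . T] }  — shift
  I1: { [L → . ;], [L → . id id *], [P → . L], [P → . id c E], [T → ; . P L] }  — shift
  I2: { [T' → T .] }  — accept
  I3: { [L → ; .] }  — reduce
  I4: { [P → L .] }  — reduce
  I5: { [L → . ;], [L → . id id *], [T → ; P . L] }  — shift
  I6: { [L → id . id *], [P → id . c E] }  — shift
  I7: { [E → . * L], [E → . *], [P → id c . E] }  — shift
  I8: { [L → id id . *] }  — shift
  I9: { [L → id id * .] }  — reduce
  I10: { [E → * . L], [E → * .], [L → . ;], [L → . id id *] }  — shift, reduce
  I11: { [P → id c E .] }  — reduce
  I12: { [E → * L .] }  — reduce
  I13: { [L → id . id *] }  — shift
  I14: { [T → ; P L .] }  — reduce

I10 contains reduce item [E → * .] and shift items [L → . ;], [L → . id id *] — shift-reduce conflict.

Answer: Yes — I10: [E → * .] vs [L → . ;]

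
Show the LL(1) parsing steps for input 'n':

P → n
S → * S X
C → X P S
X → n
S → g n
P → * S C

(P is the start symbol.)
LL(1) parsing maintains a stack (initially the start symbol over $) and the input. At each step: if the stack top is a terminal, match it against the current input token; if it is a non-terminal N, replace it with the RHS of M[N, lookahead] (the unique production whose predict set contains the lookahead).

Stack is shown with the top on the left.

Stack  Input  Action
--------------------
P $    n $    output P → n
n $    n $    match 'n'
$      $      accept

The string is accepted.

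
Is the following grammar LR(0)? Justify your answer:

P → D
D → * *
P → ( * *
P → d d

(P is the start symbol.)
A grammar is LR(0) if no state in the canonical LR(0) collection has:
  - both a shift item (dot before a terminal) and a complete item (shift-reduce conflict), or
  - two or more complete items (reduce-reduce conflict; the accept item [P' → P .] counts as a complete item here).

Augment with P' → P and build the canonical LR(0) collection (I0 = CLOSURE({[P' → . P]}), then GOTO on every symbol after a dot until no new states appear). It has 10 states:
  I0: { [D → . * *], [P → . ( * *], [P → . D], [P → . d d], [P' → . P] }  — shift
  I1: { [P → ( . * *] }  — shift
  I2: { [D → * . *] }  — shift
  I3: { [P → D .] }  — reduce
  I4: { [P' → P .] }  — accept
  I5: { [P → d . d] }  — shift
  I6: { [P → d d .] }  — reduce
  I7: { [D → * * .] }  — reduce
  I8: { [P → ( * . *] }  — shift
  I9: { [P → ( * * .] }  — reduce

Every state is either a pure shift/goto state or contains exactly one complete item and nothing to shift — no conflicts. The grammar is LR(0).

Answer: Yes, the grammar is LR(0)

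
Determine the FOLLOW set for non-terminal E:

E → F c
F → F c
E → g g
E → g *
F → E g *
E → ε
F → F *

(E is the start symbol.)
{ $, 'g' }

To compute FOLLOW(E), find every occurrence of E on a right-hand side N → α E β: add FIRST(β) \ {ε}, and if β is empty or nullable also add FOLLOW(N). Iterate to a fixed point.

E is the start symbol, so $ ∈ FOLLOW(E).
In F → E g *: E is followed by g '*', add FIRST(g '*') \ {ε} = { 'g' }

Taking the union: FOLLOW(E) = { $, 'g' }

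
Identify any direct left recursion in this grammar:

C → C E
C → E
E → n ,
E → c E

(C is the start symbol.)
Yes, C is left-recursive

Direct left recursion occurs when N → N α for some non-terminal N (the right-hand side begins with the left-hand side itself).

C → C E: LEFT RECURSIVE (starts with C)
C → E: starts with E
E → n ,: starts with n
E → c E: starts with c

The grammar has direct left recursion on: C.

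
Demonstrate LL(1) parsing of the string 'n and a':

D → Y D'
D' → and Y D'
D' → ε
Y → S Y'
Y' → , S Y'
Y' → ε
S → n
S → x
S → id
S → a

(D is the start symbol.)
Stack is shown with the top on the left.

Stack       Input      Action
-----------------------------
D $         n and a $  output D → Y D'
Y D' $      n and a $  output Y → S Y'
S Y' D' $   n and a $  output S → n
n Y' D' $   n and a $  match 'n'
Y' D' $     and a $    output Y' → ε
D' $        and a $    output D' → and Y D'
and Y D' $  and a $    match 'and'
Y D' $      a $        output Y → S Y'
S Y' D' $   a $        output S → a
a Y' D' $   a $        match 'a'
Y' D' $     $          output Y' → ε
D' $        $          output D' → ε
$           $          accept

The string is accepted.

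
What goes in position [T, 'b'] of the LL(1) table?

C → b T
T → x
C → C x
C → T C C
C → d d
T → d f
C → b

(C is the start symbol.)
To find M[T, 'b'], we find productions for T where 'b' is in the predict set (PREDICT(N → α) = (FIRST(α) \ {ε}) ∪ (FOLLOW(N) if α ⇒* ε)).

T → x: PREDICT = { 'x' }
T → d f: PREDICT = { 'd' }

M[T, 'b'] is empty (no production applies)

Answer: Empty (error entry)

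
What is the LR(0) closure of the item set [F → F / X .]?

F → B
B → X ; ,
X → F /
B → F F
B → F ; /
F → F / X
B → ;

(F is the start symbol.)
Start with: [F → F / X .]
The dot is at the end, so nothing is added.

CLOSURE = { [F → F / X .] }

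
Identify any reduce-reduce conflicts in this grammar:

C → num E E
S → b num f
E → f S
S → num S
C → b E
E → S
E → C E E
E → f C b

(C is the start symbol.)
A reduce-reduce conflict occurs when an LR(0) state has two complete items [A → α .] and [B → β .] — both call for a reduction, and with no lookahead the parser cannot choose between them.

Augment with C' → C and build the canonical LR(0) collection (I0 = CLOSURE({[C' → . C]}), then GOTO on every symbol after a dot until no new states appear). It has 20 states:
  I0: { [C → . b E], [C → . num E E], [C' → . C] }  — shift
  I1: { [C' → C .] }  — accept
  I2: { [C → . b E], [C → . num E E], [C → b . E], [E → . C E E], [E → . S], [E → . f C b], [E → . f S], [S → . b num f], [S → . num S] }  — shift
  I3: { [C → . b E], [C → . num E E], [C → num . E E], [E → . C E E], [E → . S], [E → . f C b], [E → . f S], [S → . b num f], [S → . num S] }  — shift
  I4: { [C → . b E], [C → . num E E], [E → . C E E], [E → . S], [E → . f C b], [E → . f S], [E → C . E E], [S → . b num f], [S → . num S] }  — shift
  I5: { [C → . b E], [C → . num E E], [C → num E . E], [E → . C E E], [E → . S], [E → . f C b], [E → . f S], [S → . b num f], [S → . num S] }  — shift
  I6: { [E → S .] }  — reduce
  I7: { [C → . b E], [C → . num E E], [C → b . E], [E → . C E E], [E → . S], [E → . f C b], [E → . f S], [S → . b num f], [S → . num S], [S → b . num f] }  — shift
  I8: { [C → . b E], [C → . num E E], [E → f . C b], [E → f . S], [S → . b num f], [S → . num S] }  — shift
  I9: { [C → . b E], [C → . num E E], [C → num . E E], [E → . C E E], [E → . S], [E → . f C b], [E → . f S], [S → . b num f], [S → . num S], [S → num . S] }  — shift
  I10: { [E → S .], [S → num S .] }  — 2 reduces
  I11: { [E → f C . b] }  — shift
  I12: { [E → f S .] }  — reduce
  I13: { [E → f C b .] }  — reduce
  I14: { [C → b E .] }  — reduce
  I15: { [C → . b E], [C → . num E E], [C → num . E E], [E → . C E E], [E → . S], [E → . f C b], [E → . f S], [S → . b num f], [S → . num S], [S → b num . f], [S → num . S] }  — shift
  I16: { [C → . b E], [C → . num E E], [E → f . C b], [E → f . S], [S → . b num f], [S → . num S], [S → b num f .] }  — shift, reduce
  I17: { [C → num E E .] }  — reduce
  I18: { [C → . b E], [C → . num E E], [E → . C E E], [E → . S], [E → . f C b], [E → . f S], [E → C E . E], [S → . b num f], [S → . num S] }  — shift
  I19: { [E → C E E .] }  — reduce

I10 contains complete items [E → S .], [S → num S .] — reduce-reduce conflict.

Answer: Yes — I10: [E → S .] vs [S → num S .]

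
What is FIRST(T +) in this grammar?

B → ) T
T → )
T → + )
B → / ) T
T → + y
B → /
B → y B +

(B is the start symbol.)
FIRST sets of the non-terminals involved (from the grammar, by fixed-point iteration):
  FIRST(T) = { ')', '+' }

To compute FIRST(T +), process the symbols left to right:
Symbol T is a non-terminal. Add FIRST(T) \ {ε} = { ')', '+' }
T is not nullable (ε ∉ FIRST(T)), so stop here.
FIRST(T +) = { ')', '+' }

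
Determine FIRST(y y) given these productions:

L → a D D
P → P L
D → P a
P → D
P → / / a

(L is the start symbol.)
To compute FIRST(y y), process the symbols left to right:
Symbol y is a terminal. Add 'y' and stop.
FIRST(y y) = { 'y' }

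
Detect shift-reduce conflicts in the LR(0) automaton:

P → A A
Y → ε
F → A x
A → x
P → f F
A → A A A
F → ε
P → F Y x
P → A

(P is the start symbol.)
Augment with P' → P and build the canonical LR(0) collection (I0 = CLOSURE({[P' → . P]}), then GOTO on every symbol after a dot until no new states appear). It has 14 states:
  I0: { [A → . A A A], [A → . x], [F → . A x], [F → .], [P → . A A], [P → . A], [P → . F Y x], [P → . f F], [P' → . P] }  — shift, reduce
  I1: { [A → . A A A], [A → . x], [A → A . A A], [F → A . x], [P → A . A], [P → A .] }  — shift, reduce
  I2: { [P → F . Y x], [Y → .] }  — reduce
  I3: { [P' → P .] }  — accept
  I4: { [A → . A A A], [A → . x], [F → . A x], [F → .], [P → f . F] }  — shift, reduce
  I5: { [A → x .] }  — reduce
  I6: { [A → . A A A], [A → . x], [A → A . A A], [F → A . x] }  — shift
  I7: { [P → f F .] }  — reduce
  I8: { [A → . A A A], [A → . x], [A → A . A A], [A → A A . A] }  — shift
  I9: { [A → x .], [F → A x .] }  — 2 reduces
  I10: { [A → . A A A], [A → . x], [A → A . A A], [A → A A . A], [A → A A A .] }  — shift, reduce
  I11: { [P → F Y . x] }  — shift
  I12: { [P → F Y x .] }  — reduce
  I13: { [A → . A A A], [A → . x], [A → A . A A], [A → A A . A], [P → A A .] }  — shift, reduce

I0 contains reduce item [F → .] and shift items [A → . x], [P → . f F] — shift-reduce conflict.
I1 contains reduce item [P → A .] and shift items [A → . x], [F → A . x] — shift-reduce conflict.
I4 contains reduce item [F → .] and shift item [A → . x] — shift-reduce conflict.
I10 contains reduce item [A → A A A .] and shift item [A → . x] — shift-reduce conflict.
I13 contains reduce item [P → A A .] and shift item [A → . x] — shift-reduce conflict.

Answer: Yes — I0: [F → .] vs [A → . x]; I1: [P → A .] vs [A → . x]; I4: [F → .] vs [A → . x]; I10: [A → A A A .] vs [A → . x]; I13: [P → A A .] vs [A → . x]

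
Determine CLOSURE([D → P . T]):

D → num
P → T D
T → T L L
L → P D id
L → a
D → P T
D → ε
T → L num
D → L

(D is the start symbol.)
To compute CLOSURE, for each item [A → α.Bβ] where B is a non-terminal, add [B → .γ] for all productions B → γ; repeat for the newly added items until nothing changes.

Start with: [D → P . T]
  [D → P . T] has the dot before T: add [T → . T L L], [T → . L num]
  [T → . L num] has the dot before L: add [L → . P D id], [L → . a]
  [L → . P D id] has the dot before P: add [P → . T D]
No further items can be added.

CLOSURE = { [D → P . T], [L → . P D id], [L → . a], [P → . T D], [T → . L num], [T → . T L L] }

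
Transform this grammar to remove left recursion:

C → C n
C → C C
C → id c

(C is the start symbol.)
C → id c C'
C' → n C'
C' → C C'
C' → ε

C is directly left-recursive. The standard transformation for
  A → A α₁ | ... | A α_m | β₁ | ... | β_n
is
  A  → β₁ A' | ... | β_n A'
  A' → α₁ A' | ... | α_m A' | ε

C → id c becomes C → id c C'
C → C n becomes C' → n C'
C → C C becomes C' → C C'
Add C' → ε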